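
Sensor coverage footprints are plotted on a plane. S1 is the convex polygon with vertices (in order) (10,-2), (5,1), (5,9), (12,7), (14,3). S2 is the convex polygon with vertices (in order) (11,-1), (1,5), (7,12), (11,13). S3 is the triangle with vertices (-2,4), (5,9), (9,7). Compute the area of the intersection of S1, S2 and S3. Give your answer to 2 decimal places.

6.18

The intersection is the polygon with vertices (5,9), (9,7), (5,5.909).
By the shoelace formula its area is 6.18.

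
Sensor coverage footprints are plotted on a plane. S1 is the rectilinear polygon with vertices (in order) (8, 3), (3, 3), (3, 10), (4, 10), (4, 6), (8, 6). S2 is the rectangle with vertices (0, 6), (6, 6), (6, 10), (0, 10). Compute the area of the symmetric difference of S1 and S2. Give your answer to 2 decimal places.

35.00

|S1| = 19, |S2| = 24, |S1∩S2| = 4.
|S1 △ S2| = |S1| + |S2| − 2·|S1∩S2| = 19 + 24 − 8 = 35.00.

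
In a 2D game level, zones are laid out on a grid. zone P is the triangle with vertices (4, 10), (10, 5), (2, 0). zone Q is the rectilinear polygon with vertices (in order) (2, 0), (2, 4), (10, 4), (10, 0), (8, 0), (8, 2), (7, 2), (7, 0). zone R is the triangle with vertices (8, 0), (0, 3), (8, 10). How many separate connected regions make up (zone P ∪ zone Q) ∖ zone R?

3

(zone P ∪ zone Q) ∖ zone R splits into 3 disjoint pieces (area 10.8667, area 6.5625, area 5.0702).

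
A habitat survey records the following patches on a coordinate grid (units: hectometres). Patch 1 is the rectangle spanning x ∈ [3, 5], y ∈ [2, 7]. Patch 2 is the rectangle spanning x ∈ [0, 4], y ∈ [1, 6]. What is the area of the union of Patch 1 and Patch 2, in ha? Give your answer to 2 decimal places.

By inclusion–exclusion:
Individual areas: |Patch 1| = 10, |Patch 2| = 20.
|Patch 1∩Patch 2|: x∈[3,4], y∈[2,6] → 1·4 = 4.
|Patch 1 ∪ Patch 2| = 30 − 4 = 26.00.

26.00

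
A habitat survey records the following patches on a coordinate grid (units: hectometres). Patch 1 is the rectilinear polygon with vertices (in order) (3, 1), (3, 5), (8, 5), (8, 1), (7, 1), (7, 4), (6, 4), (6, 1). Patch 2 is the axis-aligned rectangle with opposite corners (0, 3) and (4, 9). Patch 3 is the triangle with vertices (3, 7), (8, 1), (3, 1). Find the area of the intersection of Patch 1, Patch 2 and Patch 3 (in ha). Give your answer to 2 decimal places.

The intersection is the polygon with vertices (4,5), (4,3), (3,3), (3,5).
By the shoelace formula its area is 2.00.

2.00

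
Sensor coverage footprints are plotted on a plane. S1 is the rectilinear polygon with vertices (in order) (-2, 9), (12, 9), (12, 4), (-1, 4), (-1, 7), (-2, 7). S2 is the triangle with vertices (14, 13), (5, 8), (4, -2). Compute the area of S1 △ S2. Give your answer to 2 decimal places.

63.03

|S1| = 67, |S2| = 42.5, |S1∩S2| = 23.2333.
|S1 △ S2| = |S1| + |S2| − 2·|S1∩S2| = 67 + 42.5 − 46.4667 = 63.03.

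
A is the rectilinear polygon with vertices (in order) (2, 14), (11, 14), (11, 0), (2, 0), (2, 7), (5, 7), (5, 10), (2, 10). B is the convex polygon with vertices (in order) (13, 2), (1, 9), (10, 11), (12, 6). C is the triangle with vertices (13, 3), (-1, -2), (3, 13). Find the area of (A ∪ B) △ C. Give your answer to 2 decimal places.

74.11

|A ∪ B| = 129.4325.
|(A ∪ B) ∩ C| = 75.1619.
|(A ∪ B) △ C| = 129.4325 + 95 − 150.3239 = 74.11.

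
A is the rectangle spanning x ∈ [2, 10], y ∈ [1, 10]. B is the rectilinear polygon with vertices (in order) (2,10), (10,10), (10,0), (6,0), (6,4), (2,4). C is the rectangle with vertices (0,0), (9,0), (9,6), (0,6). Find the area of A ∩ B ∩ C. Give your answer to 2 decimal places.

23.00

The intersection is the polygon with vertices (6,1), (6,4), (2,4), (2,6), (9,6), (9,1).
By the shoelace formula its area is 23.00.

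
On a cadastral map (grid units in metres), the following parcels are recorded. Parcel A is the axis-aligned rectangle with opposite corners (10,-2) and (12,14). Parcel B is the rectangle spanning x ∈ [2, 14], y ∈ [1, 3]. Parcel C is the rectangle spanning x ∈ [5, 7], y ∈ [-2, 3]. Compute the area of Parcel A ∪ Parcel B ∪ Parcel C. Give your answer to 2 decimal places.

By inclusion–exclusion:
Individual areas: |Parcel A| = 32, |Parcel B| = 24, |Parcel C| = 10.
|Parcel A∩Parcel B|: x∈[10,12], y∈[1,3] → 2·2 = 4.
|Parcel A∩Parcel C| = 0 (no overlap).
|Parcel B∩Parcel C|: x∈[5,7], y∈[1,3] → 2·2 = 4.
|Parcel A∩Parcel B∩Parcel C| = 0.
|Parcel A ∪ Parcel B ∪ Parcel C| = 66 − 8 + 0 = 58.00.

58.00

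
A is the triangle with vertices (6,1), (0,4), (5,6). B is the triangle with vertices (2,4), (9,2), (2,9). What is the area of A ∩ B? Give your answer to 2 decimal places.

The intersection is the polygon with vertices (5,6), (5.606,2.97), (2,4), (2,4.8).
By the shoelace formula its area is 6.35.

6.35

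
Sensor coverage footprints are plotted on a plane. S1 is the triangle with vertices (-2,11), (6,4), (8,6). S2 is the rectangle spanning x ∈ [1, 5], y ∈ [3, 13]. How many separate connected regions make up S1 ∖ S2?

S1 ∖ S2 splits into 2 disjoint pieces (area 1.6875, area 5.8125).

2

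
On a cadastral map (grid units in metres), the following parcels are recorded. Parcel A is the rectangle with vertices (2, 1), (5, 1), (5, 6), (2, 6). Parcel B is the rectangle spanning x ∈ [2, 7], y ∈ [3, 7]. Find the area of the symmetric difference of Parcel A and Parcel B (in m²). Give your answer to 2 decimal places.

|Parcel A∩Parcel B|: x∈[2,5], y∈[3,6] → 3·3 = 9.
|Parcel A △ Parcel B| = |Parcel A| + |Parcel B| − 2·|Parcel A∩Parcel B| = 15 + 20 − 18 = 17.00.

17.00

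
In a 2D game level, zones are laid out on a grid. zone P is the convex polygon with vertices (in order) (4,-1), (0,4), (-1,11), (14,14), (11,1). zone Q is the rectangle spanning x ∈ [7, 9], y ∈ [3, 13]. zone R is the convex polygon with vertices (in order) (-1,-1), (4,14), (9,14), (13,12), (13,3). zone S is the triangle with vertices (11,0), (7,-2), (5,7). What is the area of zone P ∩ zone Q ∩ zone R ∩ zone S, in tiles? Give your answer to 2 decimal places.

The intersection is the polygon with vertices (7,3), (7,4.667), (8.429,3).
By the shoelace formula its area is 1.19.

1.19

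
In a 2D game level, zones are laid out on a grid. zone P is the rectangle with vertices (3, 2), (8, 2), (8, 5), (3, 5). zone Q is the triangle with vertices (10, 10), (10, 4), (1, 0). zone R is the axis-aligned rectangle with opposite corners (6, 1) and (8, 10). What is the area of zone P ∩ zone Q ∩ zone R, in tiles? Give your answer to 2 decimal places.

The intersection is the polygon with vertices (8,3.111), (6,2.222), (6,5), (8,5).
By the shoelace formula its area is 4.67.

4.67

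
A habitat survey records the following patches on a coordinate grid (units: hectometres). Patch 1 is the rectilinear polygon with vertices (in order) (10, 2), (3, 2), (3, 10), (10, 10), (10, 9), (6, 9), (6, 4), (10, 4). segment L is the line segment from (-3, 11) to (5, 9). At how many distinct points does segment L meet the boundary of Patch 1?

1

The segment meets the boundary at (3,9.5).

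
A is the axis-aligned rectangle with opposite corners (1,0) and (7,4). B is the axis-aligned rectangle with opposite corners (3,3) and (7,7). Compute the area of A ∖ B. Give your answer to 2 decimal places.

|A∩B|: x∈[3,7], y∈[3,4] → 4·1 = 4.
|A| = 24.
|A ∖ B| = |A| − |A∩B| = 24 − 4 = 20.00.

20.00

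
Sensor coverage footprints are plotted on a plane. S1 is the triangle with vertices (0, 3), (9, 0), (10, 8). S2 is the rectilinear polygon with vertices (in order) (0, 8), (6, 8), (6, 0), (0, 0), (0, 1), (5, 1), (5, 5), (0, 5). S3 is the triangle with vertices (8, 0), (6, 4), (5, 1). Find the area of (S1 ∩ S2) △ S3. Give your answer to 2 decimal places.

|S1 ∩ S2| = 4.8333.
|(S1 ∩ S2) ∩ S3| = 1.35.
|(S1 ∩ S2) △ S3| = 4.8333 + 5 − 2.7 = 7.13.

7.13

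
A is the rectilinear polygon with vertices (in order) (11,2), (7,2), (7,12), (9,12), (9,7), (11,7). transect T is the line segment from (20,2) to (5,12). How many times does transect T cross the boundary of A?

2

The segment meets the boundary at (7,10.667), (9,9.333).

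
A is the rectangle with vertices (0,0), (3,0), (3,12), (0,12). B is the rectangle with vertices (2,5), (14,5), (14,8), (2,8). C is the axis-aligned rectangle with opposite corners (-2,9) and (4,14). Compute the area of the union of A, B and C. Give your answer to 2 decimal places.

90.00

By inclusion–exclusion:
Individual areas: |A| = 36, |B| = 36, |C| = 30.
|A∩B|: x∈[2,3], y∈[5,8] → 1·3 = 3.
|A∩C|: x∈[0,3], y∈[9,12] → 3·3 = 9.
|B∩C| = 0 (no overlap).
|A∩B∩C| = 0.
|A ∪ B ∪ C| = 102 − 12 + 0 = 90.00.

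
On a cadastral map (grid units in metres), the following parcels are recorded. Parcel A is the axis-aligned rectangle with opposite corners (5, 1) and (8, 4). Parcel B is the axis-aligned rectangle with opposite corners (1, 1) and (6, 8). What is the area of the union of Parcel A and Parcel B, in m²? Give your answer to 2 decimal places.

41.00

By inclusion–exclusion:
Individual areas: |Parcel A| = 9, |Parcel B| = 35.
|Parcel A∩Parcel B|: x∈[5,6], y∈[1,4] → 1·3 = 3.
|Parcel A ∪ Parcel B| = 44 − 3 = 41.00.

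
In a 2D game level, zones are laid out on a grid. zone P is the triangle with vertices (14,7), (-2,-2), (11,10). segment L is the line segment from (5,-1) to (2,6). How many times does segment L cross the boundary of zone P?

2

The segment meets the boundary at (3.323,2.913), (3.986,1.367).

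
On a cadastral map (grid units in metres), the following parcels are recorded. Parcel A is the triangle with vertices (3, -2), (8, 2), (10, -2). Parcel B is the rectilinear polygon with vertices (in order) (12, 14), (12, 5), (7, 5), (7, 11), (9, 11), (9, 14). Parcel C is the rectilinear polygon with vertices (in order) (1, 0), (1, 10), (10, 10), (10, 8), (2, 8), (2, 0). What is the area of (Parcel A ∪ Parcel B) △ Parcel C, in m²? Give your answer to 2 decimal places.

|Parcel A ∪ Parcel B| = 53.
|(Parcel A ∪ Parcel B) ∩ Parcel C| = 6.
|(Parcel A ∪ Parcel B) △ Parcel C| = 53 + 26 − 12 = 67.00.

67.00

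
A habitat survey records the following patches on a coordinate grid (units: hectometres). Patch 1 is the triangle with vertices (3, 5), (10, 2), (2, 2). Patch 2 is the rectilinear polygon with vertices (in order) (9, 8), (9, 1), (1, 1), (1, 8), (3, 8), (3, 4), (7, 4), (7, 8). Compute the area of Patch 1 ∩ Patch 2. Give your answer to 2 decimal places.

The intersection is the polygon with vertices (9,2.429), (9,2), (2,2), (3,5), (3,4), (5.333,4).
By the shoelace formula its area is 10.62.

10.62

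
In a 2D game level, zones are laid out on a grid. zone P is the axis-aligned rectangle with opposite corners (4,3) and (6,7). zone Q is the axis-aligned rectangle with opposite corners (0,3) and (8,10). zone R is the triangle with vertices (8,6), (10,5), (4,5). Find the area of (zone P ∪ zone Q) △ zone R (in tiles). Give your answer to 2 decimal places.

|zone P ∪ zone Q| = 56.
|(zone P ∪ zone Q) ∩ zone R| = 2.
|(zone P ∪ zone Q) △ zone R| = 56 + 3 − 4 = 55.00.

55.00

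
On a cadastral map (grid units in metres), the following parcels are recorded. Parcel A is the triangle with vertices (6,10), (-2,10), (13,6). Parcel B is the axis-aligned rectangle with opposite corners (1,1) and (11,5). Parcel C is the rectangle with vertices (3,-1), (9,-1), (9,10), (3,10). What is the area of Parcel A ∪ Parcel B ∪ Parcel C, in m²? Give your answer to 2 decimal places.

87.77

By inclusion–exclusion:
Individual areas: |Parcel A| = 16, |Parcel B| = 40, |Parcel C| = 66.
|Parcel A∩Parcel B| = 0.
|Parcel A∩Parcel C| = 10.2286.
|Parcel B∩Parcel C|: x∈[3,9], y∈[1,5] → 6·4 = 24.
|Parcel A∩Parcel B∩Parcel C| = 0.
|Parcel A ∪ Parcel B ∪ Parcel C| = 122 − 34.2286 + 0 = 87.77.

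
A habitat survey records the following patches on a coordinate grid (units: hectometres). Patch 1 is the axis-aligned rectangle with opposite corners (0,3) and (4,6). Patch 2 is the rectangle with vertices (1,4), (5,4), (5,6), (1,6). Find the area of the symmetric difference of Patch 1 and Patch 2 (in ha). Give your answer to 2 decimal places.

8.00

|Patch 1∩Patch 2|: x∈[1,4], y∈[4,6] → 3·2 = 6.
|Patch 1 △ Patch 2| = |Patch 1| + |Patch 2| − 2·|Patch 1∩Patch 2| = 12 + 8 − 12 = 8.00.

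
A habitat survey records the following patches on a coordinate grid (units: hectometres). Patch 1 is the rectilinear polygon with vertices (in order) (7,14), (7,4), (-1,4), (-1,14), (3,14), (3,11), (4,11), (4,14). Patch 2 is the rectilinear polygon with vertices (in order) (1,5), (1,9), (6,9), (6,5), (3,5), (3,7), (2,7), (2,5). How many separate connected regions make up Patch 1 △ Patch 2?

1

Patch 1 △ Patch 2 is a single connected region.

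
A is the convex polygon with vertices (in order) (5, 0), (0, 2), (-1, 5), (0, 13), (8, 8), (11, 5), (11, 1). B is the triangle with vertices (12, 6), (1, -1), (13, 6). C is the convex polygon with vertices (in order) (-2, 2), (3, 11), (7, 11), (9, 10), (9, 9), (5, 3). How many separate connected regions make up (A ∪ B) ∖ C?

2

(A ∪ B) ∖ C splits into 2 disjoint pieces (area 41.492, area 15.45).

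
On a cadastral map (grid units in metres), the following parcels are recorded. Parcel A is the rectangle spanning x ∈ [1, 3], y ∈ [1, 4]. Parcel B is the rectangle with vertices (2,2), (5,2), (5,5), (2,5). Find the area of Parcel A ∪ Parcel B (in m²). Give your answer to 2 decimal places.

13.00

By inclusion–exclusion:
Individual areas: |Parcel A| = 6, |Parcel B| = 9.
|Parcel A∩Parcel B|: x∈[2,3], y∈[2,4] → 1·2 = 2.
|Parcel A ∪ Parcel B| = 15 − 2 = 13.00.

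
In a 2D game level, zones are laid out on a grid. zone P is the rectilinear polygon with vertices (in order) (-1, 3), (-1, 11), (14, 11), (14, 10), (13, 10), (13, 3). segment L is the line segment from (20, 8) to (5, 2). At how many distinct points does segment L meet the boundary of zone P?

The segment meets the boundary at (13,5.2), (7.5,3).

2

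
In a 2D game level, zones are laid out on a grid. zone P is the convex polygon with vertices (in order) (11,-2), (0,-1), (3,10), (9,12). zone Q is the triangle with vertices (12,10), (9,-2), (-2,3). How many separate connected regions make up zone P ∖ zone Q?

zone P ∖ zone Q splits into 3 disjoint pieces (area 4.9131, area 11.9773, area 28.014).

3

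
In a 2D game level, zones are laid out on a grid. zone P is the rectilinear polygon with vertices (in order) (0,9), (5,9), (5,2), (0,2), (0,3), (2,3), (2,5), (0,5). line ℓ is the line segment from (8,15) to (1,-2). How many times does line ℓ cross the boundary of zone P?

The segment meets the boundary at (2.647,2), (5,7.714).

2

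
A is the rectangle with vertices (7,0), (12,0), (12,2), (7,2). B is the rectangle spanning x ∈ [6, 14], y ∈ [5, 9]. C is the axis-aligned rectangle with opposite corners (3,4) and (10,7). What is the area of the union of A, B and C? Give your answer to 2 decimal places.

55.00

By inclusion–exclusion:
Individual areas: |A| = 10, |B| = 32, |C| = 21.
|A∩B| = 0 (no overlap).
|A∩C| = 0 (no overlap).
|B∩C|: x∈[6,10], y∈[5,7] → 4·2 = 8.
|A∩B∩C| = 0.
|A ∪ B ∪ C| = 63 − 8 + 0 = 55.00.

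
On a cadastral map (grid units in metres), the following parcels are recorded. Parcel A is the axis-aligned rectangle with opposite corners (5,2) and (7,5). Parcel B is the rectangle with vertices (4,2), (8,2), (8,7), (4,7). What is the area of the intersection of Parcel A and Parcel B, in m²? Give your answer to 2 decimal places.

|Parcel A∩Parcel B|: x∈[5,7], y∈[2,5] → 2·3 = 6.

6.00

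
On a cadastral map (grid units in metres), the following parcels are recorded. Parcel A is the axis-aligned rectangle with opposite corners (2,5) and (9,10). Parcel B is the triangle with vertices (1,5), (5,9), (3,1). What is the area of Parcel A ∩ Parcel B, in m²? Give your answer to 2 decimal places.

The intersection is the polygon with vertices (2,5), (2,6), (5,9), (4,5).
By the shoelace formula its area is 5.50.

5.50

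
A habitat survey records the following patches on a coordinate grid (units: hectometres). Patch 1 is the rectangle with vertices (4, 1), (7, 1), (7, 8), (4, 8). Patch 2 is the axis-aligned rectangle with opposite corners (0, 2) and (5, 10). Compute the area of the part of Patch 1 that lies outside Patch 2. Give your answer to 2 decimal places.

15.00

|Patch 1∩Patch 2|: x∈[4,5], y∈[2,8] → 1·6 = 6.
|Patch 1| = 21.
|Patch 1 ∖ Patch 2| = |Patch 1| − |Patch 1∩Patch 2| = 21 − 6 = 15.00.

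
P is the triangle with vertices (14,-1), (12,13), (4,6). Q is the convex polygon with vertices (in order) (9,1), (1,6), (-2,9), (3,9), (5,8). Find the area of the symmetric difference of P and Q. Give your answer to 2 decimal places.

|P| = 63, |Q| = 29.5, |P∩Q| = 4.0179.
|P △ Q| = |P| + |Q| − 2·|P∩Q| = 63 + 29.5 − 8.0357 = 84.46.

84.46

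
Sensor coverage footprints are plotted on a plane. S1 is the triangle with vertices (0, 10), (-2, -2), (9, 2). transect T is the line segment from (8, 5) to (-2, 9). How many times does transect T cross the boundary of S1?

The segment meets the boundary at (-0.281,8.312), (3.682,6.727).

2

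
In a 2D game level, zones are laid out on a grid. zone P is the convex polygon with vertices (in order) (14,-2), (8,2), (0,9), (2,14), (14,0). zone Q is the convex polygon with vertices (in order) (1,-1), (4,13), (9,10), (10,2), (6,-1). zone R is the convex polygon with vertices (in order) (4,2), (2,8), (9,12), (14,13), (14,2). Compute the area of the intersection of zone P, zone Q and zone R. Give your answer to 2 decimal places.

30.91

The intersection is the polygon with vertices (2.647,6.684), (3.058,8.605), (5.452,9.973), (9.61,5.122), (10,2), (8,2).
By the shoelace formula its area is 30.91.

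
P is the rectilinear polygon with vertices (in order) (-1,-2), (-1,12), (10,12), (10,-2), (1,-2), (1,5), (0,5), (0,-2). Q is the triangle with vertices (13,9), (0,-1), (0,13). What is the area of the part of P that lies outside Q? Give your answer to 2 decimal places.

68.09

|P| = 147, |P∩Q| = 78.9135.
|P ∖ Q| = |P| − |P∩Q| = 147 − 78.9135 = 68.09.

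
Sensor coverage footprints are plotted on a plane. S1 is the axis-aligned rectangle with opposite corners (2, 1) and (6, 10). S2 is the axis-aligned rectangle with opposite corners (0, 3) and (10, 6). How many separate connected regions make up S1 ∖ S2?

2

S1 ∖ S2 splits into 2 disjoint pieces (area 8, area 16).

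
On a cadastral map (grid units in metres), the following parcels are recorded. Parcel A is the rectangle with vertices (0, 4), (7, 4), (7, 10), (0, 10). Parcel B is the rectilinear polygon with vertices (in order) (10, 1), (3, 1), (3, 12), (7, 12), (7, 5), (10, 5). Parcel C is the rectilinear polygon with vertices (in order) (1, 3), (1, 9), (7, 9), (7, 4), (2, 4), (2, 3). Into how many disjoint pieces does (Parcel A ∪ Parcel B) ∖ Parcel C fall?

(Parcel A ∪ Parcel B) ∖ Parcel C splits into 2 disjoint pieces (area 24, area 20).

2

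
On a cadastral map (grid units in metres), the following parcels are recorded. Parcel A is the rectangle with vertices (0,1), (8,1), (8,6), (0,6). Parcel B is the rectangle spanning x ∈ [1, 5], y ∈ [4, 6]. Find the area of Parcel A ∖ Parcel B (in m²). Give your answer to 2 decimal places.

|Parcel A∩Parcel B|: x∈[1,5], y∈[4,6] → 4·2 = 8.
|Parcel A| = 40.
|Parcel A ∖ Parcel B| = |Parcel A| − |Parcel A∩Parcel B| = 40 − 8 = 32.00.

32.00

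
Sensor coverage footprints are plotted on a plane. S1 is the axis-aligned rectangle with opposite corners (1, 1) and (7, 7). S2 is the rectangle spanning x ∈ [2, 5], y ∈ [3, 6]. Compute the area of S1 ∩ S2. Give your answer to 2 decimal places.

|S1∩S2|: x∈[2,5], y∈[3,6] → 3·3 = 9.

9.00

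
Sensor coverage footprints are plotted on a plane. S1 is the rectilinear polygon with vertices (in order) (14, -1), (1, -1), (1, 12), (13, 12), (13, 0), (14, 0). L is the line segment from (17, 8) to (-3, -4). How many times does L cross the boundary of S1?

2

The segment meets the boundary at (2,-1), (13,5.6).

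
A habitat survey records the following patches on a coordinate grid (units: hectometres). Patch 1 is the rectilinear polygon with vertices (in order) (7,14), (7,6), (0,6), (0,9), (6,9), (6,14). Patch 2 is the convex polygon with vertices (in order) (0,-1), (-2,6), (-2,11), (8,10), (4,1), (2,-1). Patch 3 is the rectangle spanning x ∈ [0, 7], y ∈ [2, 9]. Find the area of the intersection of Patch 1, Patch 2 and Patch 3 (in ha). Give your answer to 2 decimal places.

20.32

The intersection is the polygon with vertices (6.222,6), (0,6), (0,9), (6,9), (7,9), (7,7.75).
By the shoelace formula its area is 20.32.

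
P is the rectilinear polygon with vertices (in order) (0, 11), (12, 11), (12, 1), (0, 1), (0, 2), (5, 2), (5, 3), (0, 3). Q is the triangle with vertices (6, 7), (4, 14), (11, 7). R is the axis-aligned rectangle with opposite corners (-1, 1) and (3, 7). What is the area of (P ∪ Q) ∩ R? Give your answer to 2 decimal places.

|P ∪ Q| = 118.2143.
|(P ∪ Q) ∩ R| = 15.00.

15.00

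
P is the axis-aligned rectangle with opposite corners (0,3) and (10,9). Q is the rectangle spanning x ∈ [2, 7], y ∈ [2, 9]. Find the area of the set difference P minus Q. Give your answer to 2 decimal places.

30.00

|P∩Q|: x∈[2,7], y∈[3,9] → 5·6 = 30.
|P| = 60.
|P ∖ Q| = |P| − |P∩Q| = 60 − 30 = 30.00.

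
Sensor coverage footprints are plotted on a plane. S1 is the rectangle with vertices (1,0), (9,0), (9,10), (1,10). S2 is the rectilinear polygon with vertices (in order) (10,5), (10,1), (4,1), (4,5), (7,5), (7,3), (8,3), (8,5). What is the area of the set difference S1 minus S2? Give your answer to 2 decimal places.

62.00

|S1| = 80, |S1∩S2| = 18.
|S1 ∖ S2| = |S1| − |S1∩S2| = 80 − 18 = 62.00.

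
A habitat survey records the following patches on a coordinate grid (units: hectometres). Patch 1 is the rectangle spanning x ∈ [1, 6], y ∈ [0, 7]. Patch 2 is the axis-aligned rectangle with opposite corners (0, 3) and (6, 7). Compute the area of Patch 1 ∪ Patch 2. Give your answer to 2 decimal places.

By inclusion–exclusion:
Individual areas: |Patch 1| = 35, |Patch 2| = 24.
|Patch 1∩Patch 2|: x∈[1,6], y∈[3,7] → 5·4 = 20.
|Patch 1 ∪ Patch 2| = 59 − 20 = 39.00.

39.00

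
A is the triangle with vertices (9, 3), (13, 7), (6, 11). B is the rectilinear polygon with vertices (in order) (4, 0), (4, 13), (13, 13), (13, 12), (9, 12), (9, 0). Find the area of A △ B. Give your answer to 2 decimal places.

72.14

|A| = 22, |B| = 69, |A∩B| = 9.4286.
|A △ B| = |A| + |B| − 2·|A∩B| = 22 + 69 − 18.8571 = 72.14.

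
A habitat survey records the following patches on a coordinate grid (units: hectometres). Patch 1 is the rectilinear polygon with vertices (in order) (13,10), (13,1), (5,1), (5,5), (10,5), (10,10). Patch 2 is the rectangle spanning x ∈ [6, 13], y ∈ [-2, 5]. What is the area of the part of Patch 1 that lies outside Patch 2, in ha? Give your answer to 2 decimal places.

19.00

|Patch 1| = 47, |Patch 1∩Patch 2| = 28.
|Patch 1 ∖ Patch 2| = |Patch 1| − |Patch 1∩Patch 2| = 47 − 28 = 19.00.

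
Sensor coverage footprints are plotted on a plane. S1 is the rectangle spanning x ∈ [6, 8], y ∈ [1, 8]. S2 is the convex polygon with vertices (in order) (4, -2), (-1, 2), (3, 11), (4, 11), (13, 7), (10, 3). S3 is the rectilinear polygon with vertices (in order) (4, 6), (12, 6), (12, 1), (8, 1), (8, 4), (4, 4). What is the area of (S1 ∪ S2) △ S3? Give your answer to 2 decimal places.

|S1 ∪ S2| = 100.0667.
|(S1 ∪ S2) ∩ S3| = 19.
|(S1 ∪ S2) △ S3| = 100.0667 + 28 − 38 = 90.07.

90.07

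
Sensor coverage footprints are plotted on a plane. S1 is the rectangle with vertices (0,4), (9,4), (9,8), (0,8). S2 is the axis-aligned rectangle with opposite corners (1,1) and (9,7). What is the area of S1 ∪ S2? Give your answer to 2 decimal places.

60.00

By inclusion–exclusion:
Individual areas: |S1| = 36, |S2| = 48.
|S1∩S2|: x∈[1,9], y∈[4,7] → 8·3 = 24.
|S1 ∪ S2| = 84 − 24 = 60.00.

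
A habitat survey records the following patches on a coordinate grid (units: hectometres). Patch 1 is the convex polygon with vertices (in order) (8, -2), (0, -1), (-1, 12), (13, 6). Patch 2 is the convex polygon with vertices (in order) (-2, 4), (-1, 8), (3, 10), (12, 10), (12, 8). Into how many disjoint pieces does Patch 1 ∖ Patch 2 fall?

Patch 1 ∖ Patch 2 splits into 2 disjoint pieces (area 83.0825, area 8.0741).

2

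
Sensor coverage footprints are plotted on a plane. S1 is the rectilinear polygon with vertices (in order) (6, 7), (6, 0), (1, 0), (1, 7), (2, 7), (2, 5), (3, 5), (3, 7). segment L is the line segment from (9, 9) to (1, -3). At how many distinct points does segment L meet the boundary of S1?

2

The segment meets the boundary at (3,0), (6,4.5).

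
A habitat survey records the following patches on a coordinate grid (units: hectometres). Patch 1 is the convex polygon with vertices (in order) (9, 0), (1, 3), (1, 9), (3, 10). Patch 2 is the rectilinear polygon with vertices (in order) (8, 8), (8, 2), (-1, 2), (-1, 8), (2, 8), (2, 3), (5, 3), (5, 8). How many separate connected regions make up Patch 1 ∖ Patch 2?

2

Patch 1 ∖ Patch 2 splits into 2 disjoint pieces (area 4.1333, area 18.6667).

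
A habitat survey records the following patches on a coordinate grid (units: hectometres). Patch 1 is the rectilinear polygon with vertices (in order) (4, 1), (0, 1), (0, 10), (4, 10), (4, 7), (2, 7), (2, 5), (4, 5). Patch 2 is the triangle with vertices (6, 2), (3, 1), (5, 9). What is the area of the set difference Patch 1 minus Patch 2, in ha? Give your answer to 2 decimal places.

30.17

|Patch 1| = 32, |Patch 1∩Patch 2| = 1.8333.
|Patch 1 ∖ Patch 2| = |Patch 1| − |Patch 1∩Patch 2| = 32 − 1.8333 = 30.17.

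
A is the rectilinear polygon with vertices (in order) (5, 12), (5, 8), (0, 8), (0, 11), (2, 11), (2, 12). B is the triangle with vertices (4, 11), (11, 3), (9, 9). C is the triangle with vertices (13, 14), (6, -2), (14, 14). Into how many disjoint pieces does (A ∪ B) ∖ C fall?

2

(A ∪ B) ∖ C splits into 2 disjoint pieces (area 28.5111, area 1.4773).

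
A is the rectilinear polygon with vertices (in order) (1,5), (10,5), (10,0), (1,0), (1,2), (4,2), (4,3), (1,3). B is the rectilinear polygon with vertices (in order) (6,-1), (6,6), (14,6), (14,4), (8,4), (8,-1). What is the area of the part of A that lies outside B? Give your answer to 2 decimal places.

|A| = 42, |A∩B| = 12.
|A ∖ B| = |A| − |A∩B| = 42 − 12 = 30.00.

30.00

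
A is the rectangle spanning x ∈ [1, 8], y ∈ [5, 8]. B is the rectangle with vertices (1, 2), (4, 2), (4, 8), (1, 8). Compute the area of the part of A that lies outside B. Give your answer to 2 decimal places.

|A∩B|: x∈[1,4], y∈[5,8] → 3·3 = 9.
|A| = 21.
|A ∖ B| = |A| − |A∩B| = 21 − 9 = 12.00.

12.00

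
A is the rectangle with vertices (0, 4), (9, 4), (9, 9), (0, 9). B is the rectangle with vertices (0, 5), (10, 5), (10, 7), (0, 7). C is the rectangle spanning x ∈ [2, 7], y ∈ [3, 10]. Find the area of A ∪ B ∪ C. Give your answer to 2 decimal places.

57.00

By inclusion–exclusion:
Individual areas: |A| = 45, |B| = 20, |C| = 35.
|A∩B|: x∈[0,9], y∈[5,7] → 9·2 = 18.
|A∩C|: x∈[2,7], y∈[4,9] → 5·5 = 25.
|B∩C|: x∈[2,7], y∈[5,7] → 5·2 = 10.
|A∩B∩C| = 10.
|A ∪ B ∪ C| = 100 − 53 + 10 = 57.00.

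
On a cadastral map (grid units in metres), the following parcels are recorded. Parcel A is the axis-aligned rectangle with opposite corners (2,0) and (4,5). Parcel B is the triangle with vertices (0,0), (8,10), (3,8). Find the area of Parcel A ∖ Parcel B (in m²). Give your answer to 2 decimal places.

|Parcel A| = 10, |Parcel A∩Parcel B| = 2.5.
|Parcel A ∖ Parcel B| = |Parcel A| − |Parcel A∩Parcel B| = 10 − 2.5 = 7.50.

7.50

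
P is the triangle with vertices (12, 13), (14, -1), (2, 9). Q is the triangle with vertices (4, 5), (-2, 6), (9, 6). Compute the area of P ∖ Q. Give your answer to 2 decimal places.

|P| = 74, |P∩Q| = 0.9323.
|P ∖ Q| = |P| − |P∩Q| = 74 − 0.9323 = 73.07.

73.07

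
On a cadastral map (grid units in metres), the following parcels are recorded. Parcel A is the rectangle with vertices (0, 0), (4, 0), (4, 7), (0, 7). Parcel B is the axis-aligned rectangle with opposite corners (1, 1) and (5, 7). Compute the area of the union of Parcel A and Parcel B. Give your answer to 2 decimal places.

By inclusion–exclusion:
Individual areas: |Parcel A| = 28, |Parcel B| = 24.
|Parcel A∩Parcel B|: x∈[1,4], y∈[1,7] → 3·6 = 18.
|Parcel A ∪ Parcel B| = 52 − 18 = 34.00.

34.00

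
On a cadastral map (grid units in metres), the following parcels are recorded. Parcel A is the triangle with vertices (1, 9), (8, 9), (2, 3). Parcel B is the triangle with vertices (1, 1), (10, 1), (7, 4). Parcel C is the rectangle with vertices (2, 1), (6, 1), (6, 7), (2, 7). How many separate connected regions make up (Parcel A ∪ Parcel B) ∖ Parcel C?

3

(Parcel A ∪ Parcel B) ∖ Parcel C splits into 3 disjoint pieces (area 13, area 7.25, area 0.25).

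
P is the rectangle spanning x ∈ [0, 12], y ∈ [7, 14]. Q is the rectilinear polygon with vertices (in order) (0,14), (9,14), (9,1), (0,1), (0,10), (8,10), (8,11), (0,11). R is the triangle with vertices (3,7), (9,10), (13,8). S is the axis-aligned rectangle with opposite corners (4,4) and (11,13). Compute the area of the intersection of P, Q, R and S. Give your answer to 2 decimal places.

The intersection is the polygon with vertices (4,7.1), (4,7.5), (9,10), (9,7.6).
By the shoelace formula its area is 7.00.

7.00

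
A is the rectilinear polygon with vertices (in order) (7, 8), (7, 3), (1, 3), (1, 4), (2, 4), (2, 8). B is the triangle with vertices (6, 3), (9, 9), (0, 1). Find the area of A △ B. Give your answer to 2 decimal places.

22.94

|A| = 26, |B| = 15, |A∩B| = 9.0278.
|A △ B| = |A| + |B| − 2·|A∩B| = 26 + 15 − 18.0556 = 22.94.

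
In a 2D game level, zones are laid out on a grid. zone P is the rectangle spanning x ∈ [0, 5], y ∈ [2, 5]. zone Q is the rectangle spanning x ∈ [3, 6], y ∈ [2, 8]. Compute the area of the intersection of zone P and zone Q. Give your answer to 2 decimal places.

6.00

|zone P∩zone Q|: x∈[3,5], y∈[2,5] → 2·3 = 6.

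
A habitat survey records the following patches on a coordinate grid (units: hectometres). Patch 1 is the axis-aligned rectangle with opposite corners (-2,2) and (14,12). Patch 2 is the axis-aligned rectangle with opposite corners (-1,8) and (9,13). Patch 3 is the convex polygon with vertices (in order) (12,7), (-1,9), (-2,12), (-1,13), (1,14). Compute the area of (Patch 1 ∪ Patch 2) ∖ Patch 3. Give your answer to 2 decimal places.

131.79

|Patch 1 ∪ Patch 2| = 170.
|(Patch 1 ∪ Patch 2) ∩ Patch 3| = 38.2143.
|(Patch 1 ∪ Patch 2) ∖ Patch 3| = 170 − 38.2143 = 131.79.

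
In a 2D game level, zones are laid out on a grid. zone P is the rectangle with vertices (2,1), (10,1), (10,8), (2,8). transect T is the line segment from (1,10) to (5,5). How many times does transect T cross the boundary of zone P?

1

The segment meets the boundary at (2.6,8).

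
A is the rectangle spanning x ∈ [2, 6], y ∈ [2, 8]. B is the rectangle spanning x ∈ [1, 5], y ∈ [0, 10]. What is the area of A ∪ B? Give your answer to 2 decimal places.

By inclusion–exclusion:
Individual areas: |A| = 24, |B| = 40.
|A∩B|: x∈[2,5], y∈[2,8] → 3·6 = 18.
|A ∪ B| = 64 − 18 = 46.00.

46.00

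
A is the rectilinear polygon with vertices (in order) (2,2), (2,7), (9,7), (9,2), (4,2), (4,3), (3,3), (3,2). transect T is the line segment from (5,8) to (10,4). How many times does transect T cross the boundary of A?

The segment meets the boundary at (9,4.8), (6.25,7).

2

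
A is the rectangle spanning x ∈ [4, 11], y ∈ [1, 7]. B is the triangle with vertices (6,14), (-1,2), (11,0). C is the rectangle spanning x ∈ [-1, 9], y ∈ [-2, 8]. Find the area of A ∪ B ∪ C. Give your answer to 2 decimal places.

130.42

By inclusion–exclusion:
Individual areas: |A| = 42, |B| = 79, |C| = 100.
|A∩B| = 33.3452.
|A∩C|: x∈[4,9], y∈[1,7] → 5·6 = 30.
|B∩C| = 56.8048.
|A∩B∩C| = 29.5667.
|A ∪ B ∪ C| = 221 − 120.15 + 29.5667 = 130.42.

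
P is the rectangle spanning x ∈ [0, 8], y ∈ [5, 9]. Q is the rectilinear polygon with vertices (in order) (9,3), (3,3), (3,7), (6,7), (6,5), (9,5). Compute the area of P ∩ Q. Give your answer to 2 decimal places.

6.00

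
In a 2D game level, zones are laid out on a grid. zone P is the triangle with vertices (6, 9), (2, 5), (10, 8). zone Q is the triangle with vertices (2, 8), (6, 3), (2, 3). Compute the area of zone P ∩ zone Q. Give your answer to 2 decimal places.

0.77

The intersection is the polygon with vertices (3.333,6.333), (3.846,5.692), (2,5).
By the shoelace formula its area is 0.77.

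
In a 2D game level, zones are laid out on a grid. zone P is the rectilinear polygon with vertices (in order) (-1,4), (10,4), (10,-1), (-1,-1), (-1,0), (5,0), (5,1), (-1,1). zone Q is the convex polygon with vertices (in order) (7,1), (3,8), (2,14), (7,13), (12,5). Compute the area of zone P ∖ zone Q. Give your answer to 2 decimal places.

41.03

|zone P| = 49, |zone P∩zone Q| = 7.9714.
|zone P ∖ zone Q| = |zone P| − |zone P∩zone Q| = 49 − 7.9714 = 41.03.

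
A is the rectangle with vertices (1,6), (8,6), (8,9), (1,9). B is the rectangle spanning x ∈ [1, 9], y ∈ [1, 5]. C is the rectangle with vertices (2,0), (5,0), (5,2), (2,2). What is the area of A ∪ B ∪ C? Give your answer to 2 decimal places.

56.00

By inclusion–exclusion:
Individual areas: |A| = 21, |B| = 32, |C| = 6.
|A∩B| = 0 (no overlap).
|A∩C| = 0 (no overlap).
|B∩C|: x∈[2,5], y∈[1,2] → 3·1 = 3.
|A∩B∩C| = 0.
|A ∪ B ∪ C| = 59 − 3 + 0 = 56.00.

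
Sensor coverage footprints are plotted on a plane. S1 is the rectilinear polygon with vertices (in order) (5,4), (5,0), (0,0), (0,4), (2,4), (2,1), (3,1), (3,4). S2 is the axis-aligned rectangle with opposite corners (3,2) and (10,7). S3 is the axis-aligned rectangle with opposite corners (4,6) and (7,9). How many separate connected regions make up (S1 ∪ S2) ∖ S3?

1

(S1 ∪ S2) ∖ S3 is a single connected region.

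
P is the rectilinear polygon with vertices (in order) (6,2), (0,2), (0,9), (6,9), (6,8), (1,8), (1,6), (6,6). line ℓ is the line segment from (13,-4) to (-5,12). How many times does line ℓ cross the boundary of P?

4

The segment meets the boundary at (0,7.556), (1,6.667), (1.75,6), (6,2.222).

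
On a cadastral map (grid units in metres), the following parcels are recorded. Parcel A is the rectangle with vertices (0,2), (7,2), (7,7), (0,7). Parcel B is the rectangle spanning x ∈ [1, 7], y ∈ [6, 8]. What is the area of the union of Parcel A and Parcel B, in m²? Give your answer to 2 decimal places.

41.00

By inclusion–exclusion:
Individual areas: |Parcel A| = 35, |Parcel B| = 12.
|Parcel A∩Parcel B|: x∈[1,7], y∈[6,7] → 6·1 = 6.
|Parcel A ∪ Parcel B| = 47 − 6 = 41.00.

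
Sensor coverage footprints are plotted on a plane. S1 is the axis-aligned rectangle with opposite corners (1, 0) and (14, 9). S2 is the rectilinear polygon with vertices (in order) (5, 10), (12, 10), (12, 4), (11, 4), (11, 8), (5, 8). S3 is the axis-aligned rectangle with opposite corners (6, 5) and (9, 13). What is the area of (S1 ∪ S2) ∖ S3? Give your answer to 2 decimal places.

109.00

|S1 ∪ S2| = 124.
|(S1 ∪ S2) ∩ S3| = 15.
|(S1 ∪ S2) ∖ S3| = 124 − 15 = 109.00.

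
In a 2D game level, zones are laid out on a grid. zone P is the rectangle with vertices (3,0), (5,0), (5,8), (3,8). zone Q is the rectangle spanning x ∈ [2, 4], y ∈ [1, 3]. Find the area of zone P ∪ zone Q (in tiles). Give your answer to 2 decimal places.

By inclusion–exclusion:
Individual areas: |zone P| = 16, |zone Q| = 4.
|zone P∩zone Q|: x∈[3,4], y∈[1,3] → 1·2 = 2.
|zone P ∪ zone Q| = 20 − 2 = 18.00.

18.00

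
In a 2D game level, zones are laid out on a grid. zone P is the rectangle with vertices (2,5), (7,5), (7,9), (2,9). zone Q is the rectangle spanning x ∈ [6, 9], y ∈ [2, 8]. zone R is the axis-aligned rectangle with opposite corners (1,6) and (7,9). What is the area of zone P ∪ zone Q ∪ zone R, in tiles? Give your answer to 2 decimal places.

38.00

By inclusion–exclusion:
Individual areas: |zone P| = 20, |zone Q| = 18, |zone R| = 18.
|zone P∩zone Q|: x∈[6,7], y∈[5,8] → 1·3 = 3.
|zone P∩zone R|: x∈[2,7], y∈[6,9] → 5·3 = 15.
|zone Q∩zone R|: x∈[6,7], y∈[6,8] → 1·2 = 2.
|zone P∩zone Q∩zone R| = 2.
|zone P ∪ zone Q ∪ zone R| = 56 − 20 + 2 = 38.00.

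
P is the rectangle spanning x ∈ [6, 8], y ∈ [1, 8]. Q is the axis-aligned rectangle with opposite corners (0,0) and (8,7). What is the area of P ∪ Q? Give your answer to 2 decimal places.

By inclusion–exclusion:
Individual areas: |P| = 14, |Q| = 56.
|P∩Q|: x∈[6,8], y∈[1,7] → 2·6 = 12.
|P ∪ Q| = 70 − 12 = 58.00.

58.00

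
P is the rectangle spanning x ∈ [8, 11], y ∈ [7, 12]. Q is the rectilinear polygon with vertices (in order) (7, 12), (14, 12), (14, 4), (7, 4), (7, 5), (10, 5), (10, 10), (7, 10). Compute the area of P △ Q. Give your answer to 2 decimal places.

|P| = 15, |Q| = 41, |P∩Q| = 9.
|P △ Q| = |P| + |Q| − 2·|P∩Q| = 15 + 41 − 18 = 38.00.

38.00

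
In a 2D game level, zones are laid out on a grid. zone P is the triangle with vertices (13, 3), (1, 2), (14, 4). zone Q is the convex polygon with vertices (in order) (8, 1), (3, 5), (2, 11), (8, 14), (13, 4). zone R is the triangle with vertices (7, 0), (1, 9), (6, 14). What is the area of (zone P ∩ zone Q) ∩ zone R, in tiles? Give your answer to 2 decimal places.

0.30

The region (zone P ∩ zone Q) ∩ zone R is the polygon with vertices (5.823,2.742), (6.793,2.891), (6.822,2.485), (6.207,2.434).
By the shoelace formula its area is 0.30.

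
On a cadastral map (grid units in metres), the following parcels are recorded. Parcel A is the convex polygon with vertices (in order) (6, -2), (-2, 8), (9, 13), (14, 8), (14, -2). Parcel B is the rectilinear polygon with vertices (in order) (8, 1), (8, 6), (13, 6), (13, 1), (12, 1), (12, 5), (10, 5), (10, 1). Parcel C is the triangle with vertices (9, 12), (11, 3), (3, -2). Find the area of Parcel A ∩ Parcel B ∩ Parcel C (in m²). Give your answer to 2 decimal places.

8.94

The intersection is the polygon with vertices (10.333,6), (10.556,5), (10,5), (10,2.375), (8,1.125), (8,6).
By the shoelace formula its area is 8.94.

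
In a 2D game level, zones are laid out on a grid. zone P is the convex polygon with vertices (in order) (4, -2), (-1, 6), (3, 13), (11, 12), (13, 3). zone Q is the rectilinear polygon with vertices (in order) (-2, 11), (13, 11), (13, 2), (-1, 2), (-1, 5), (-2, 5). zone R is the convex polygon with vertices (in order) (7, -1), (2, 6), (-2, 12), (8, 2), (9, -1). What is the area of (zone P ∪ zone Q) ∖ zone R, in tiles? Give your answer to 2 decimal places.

|zone P ∪ zone Q| = 164.654.
|(zone P ∪ zone Q) ∩ zone R| = 21.7197.
|(zone P ∪ zone Q) ∖ zone R| = 164.654 − 21.7197 = 142.93.

142.93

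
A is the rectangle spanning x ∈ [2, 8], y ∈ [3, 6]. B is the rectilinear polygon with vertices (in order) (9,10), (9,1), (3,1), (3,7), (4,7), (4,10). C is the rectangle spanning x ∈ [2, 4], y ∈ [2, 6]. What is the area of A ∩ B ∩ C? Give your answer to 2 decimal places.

The intersection is the polygon with vertices (3,3), (3,6), (4,6), (4,3).
By the shoelace formula its area is 3.00.

3.00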